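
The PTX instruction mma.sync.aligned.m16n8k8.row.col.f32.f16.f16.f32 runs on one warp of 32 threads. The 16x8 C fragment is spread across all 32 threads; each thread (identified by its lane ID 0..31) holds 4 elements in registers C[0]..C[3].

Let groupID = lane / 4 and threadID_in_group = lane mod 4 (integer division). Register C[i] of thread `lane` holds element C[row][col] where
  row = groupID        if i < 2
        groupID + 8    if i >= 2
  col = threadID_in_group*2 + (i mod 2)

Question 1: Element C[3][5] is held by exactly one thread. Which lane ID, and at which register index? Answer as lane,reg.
r=3⇒gr=3,Rb=0  c=5⇒th=2,odd=1
L=3*4+2=14  i=0*2+1=1

14,1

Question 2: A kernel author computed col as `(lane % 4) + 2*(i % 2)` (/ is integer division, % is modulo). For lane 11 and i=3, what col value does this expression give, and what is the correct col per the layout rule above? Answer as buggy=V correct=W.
`(lane % 4) + 2*(i % 2)`[11,3]->5
lane 11: gid=2 (11/4), tid=3 (11%4)
i=3: r=2+8=10, c=3*2+1=7
col: 5 vs 7

buggy=5 correct=7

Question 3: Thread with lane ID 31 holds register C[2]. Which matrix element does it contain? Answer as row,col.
15,6

31: gid=7,tid=3
[2] (7+8,3*2+0) = (15,6)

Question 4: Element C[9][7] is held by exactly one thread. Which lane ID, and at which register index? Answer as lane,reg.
r=9->g=1,rb=1  c=7->t=3,b0=1
L=1*4+3=7  i=1*2+1=3

7,3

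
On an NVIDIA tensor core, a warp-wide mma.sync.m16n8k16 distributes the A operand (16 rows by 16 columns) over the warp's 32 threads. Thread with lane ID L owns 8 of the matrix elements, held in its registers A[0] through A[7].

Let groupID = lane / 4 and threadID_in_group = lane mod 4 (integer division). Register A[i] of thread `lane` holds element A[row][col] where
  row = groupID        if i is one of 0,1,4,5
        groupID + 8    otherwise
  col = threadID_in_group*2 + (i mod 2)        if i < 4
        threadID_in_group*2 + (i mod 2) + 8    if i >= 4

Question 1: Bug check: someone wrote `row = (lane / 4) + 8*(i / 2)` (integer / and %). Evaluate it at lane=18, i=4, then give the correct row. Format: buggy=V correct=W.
`(lane / 4) + 8*(i / 2)`[18,4]->20
18: g=4,t=2
[4] (4+0,2*2+0+8) = (4,12)
row: 20 vs 4

buggy=20 correct=4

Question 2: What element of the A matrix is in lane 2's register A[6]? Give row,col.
8,12

lane 2→2/4=0, 2 mod 4=2
i=6  r:0+8→8  c:2·2+0+8→12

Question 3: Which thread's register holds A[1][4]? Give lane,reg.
6,0

r:1=>grp=1,rB=0  c:4=>cB=0,tig=2,lo=0
L=1*4+2=6  i=0*4+0*2+0=0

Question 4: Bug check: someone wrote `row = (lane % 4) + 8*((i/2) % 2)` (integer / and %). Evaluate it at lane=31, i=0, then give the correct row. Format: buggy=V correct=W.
buggy=3 correct=7

`(lane % 4) + 8*((i/2) % 2)`[31,0]⇒3
L=31⇒gr=31>>2=7, th=31&3=3
[0]⇒row 7+0=7  col 3·2+0+0=6
row: 3 vs 7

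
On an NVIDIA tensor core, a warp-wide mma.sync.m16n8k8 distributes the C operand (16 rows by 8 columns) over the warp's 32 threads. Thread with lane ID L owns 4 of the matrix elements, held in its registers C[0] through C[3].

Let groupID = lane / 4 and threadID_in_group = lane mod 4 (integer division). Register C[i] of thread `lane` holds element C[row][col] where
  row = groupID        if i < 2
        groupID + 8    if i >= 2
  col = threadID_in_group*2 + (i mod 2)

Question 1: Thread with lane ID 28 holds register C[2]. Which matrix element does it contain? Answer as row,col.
28: G=7,T=0
[2] (7+8,0*2+0) = (15,0)

15,0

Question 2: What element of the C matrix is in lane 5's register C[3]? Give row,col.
L=5=>grp=5>>2=1, tig=5&3=1
[3]=>row 1+8=9  col 1·2+1=3

9,3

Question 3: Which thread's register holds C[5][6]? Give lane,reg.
23,0

r=5->g=5,rb=0  c=6->t=3,b0=0
L=5*4+3=23  i=0*2+0=0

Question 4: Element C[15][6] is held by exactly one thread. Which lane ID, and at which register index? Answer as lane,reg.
r: 15->gid=7,r8=1  c: 6->tid=3,i&1=0
L=7*4+3=31  i=1*2+0=2

31,2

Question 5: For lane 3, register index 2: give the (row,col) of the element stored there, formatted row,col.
8,6

lane 3: grp=0 (3/4), tig=3 (3%4)
i=2: r=0+8=8, c=3*2+0=6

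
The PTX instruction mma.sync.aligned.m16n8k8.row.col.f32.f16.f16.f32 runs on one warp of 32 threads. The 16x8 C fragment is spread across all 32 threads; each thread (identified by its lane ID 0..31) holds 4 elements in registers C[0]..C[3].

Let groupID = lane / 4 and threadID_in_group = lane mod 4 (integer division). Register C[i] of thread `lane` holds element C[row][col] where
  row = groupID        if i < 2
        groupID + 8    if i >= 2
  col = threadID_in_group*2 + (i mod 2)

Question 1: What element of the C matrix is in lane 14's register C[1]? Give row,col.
3,5

lane 14: g=3 (14/4), t=2 (14%4)
i=1: r=3+0=3, c=2*2+1=5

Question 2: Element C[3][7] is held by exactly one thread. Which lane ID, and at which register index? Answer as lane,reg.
15,1

r:3=>grp=3,rB=0  c:7=>tig=3,lo=1
L=3*4+3=15  i=0*2+1=1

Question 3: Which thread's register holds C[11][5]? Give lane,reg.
r:11=>grp=3,rB=1  c:5=>tig=2,lo=1
L=3*4+2=14  i=1*2+1=3

14,3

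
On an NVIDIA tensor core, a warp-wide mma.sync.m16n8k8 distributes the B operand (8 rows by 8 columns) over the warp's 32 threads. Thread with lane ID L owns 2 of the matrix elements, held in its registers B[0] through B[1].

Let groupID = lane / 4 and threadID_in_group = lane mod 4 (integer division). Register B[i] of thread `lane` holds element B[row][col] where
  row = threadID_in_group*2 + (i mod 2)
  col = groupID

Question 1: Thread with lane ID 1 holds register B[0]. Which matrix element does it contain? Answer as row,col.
1: G=0,T=1
[0] (1*2+0,0) = (2,0)

2,0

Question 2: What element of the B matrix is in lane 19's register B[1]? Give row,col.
7,4

L=19->g=19>>2=4, t=19&3=3
[1]->row 3·2+1=7  col g=4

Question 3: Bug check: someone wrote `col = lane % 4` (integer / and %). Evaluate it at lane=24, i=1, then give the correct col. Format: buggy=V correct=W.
buggy=0 correct=6

`lane % 4`[24,1]->0
lane 24: g=6 (24/4), t=0 (24%4)
i=1: r=0*2+1=1, c=g=6
col: 0 vs 6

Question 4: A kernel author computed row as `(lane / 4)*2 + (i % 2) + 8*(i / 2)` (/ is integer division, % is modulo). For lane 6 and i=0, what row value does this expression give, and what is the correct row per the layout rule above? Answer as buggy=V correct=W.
`(lane / 4)*2 + (i % 2) + 8*(i / 2)`[6,0]⇒2
6: gr=1,th=2
[0] (2*2+0,1) = (4,1)
row: 2 vs 4

buggy=2 correct=4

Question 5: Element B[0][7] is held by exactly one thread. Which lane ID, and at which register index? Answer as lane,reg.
c=7→G=7  r=0→T=0,p=0
L=7*4+0=28  i=0=0

28,0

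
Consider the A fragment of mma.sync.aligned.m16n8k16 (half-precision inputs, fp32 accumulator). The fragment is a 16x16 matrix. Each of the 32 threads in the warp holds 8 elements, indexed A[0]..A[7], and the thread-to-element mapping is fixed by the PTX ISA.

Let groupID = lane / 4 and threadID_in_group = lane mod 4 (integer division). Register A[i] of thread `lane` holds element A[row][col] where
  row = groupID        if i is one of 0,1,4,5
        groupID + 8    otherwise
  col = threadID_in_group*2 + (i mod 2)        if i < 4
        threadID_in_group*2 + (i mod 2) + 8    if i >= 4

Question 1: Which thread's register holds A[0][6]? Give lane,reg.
r: 0->gid=0,r8=0  c: 6->c8=0,tid=3,i&1=0
L=0*4+3=3  i=0*4+0*2+0=0

3,0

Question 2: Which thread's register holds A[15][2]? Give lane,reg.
r: 15->gid=7,r8=1  c: 2->c8=0,tid=1,i&1=0
L=7*4+1=29  i=0*4+1*2+0=2

29,2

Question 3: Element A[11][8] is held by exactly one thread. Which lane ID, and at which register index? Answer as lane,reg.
r: 11->gid=3,r8=1  c: 8->c8=1,tid=0,i&1=0
L=3*4+0=12  i=1*4+1*2+0=6

12,6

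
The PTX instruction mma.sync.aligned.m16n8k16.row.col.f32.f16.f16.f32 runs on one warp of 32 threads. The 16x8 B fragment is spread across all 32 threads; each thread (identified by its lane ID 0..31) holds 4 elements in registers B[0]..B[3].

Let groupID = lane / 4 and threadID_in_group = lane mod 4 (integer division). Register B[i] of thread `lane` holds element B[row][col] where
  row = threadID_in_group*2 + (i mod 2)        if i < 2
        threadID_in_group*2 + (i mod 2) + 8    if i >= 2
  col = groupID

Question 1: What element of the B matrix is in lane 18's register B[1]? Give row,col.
5,4

18: g=4,t=2
[1] (2*2+1+0,4) = (5,4)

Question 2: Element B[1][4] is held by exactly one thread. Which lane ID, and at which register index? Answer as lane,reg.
c:4=>grp=4  r:1=>rB=0,tig=0,lo=1
L=4*4+0=16  i=0*2+1=1

16,1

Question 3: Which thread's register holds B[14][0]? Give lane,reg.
3,2

c=0->g=0  r=14->rb=1,t=3,b0=0
L=0*4+3=3  i=1*2+0=2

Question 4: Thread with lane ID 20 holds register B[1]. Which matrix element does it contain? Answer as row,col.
1,5

lane 20: g=5 (20/4), t=0 (20%4)
i=1: r=0*2+1+0=1, c=g=5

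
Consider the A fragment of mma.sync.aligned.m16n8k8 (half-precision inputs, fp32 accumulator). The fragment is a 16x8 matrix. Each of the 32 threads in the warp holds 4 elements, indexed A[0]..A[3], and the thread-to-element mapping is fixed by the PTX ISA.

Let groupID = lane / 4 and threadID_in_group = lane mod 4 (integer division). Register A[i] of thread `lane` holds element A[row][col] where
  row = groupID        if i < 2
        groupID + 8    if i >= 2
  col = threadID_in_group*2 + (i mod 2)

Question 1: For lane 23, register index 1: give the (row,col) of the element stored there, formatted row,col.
L=23->gid=23>>2=5, tid=23&3=3
[1]->row 5+0=5  col 3·2+1=7

5,7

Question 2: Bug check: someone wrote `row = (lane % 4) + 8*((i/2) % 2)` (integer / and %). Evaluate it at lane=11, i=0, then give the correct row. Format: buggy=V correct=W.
`(lane % 4) + 8*((i/2) % 2)`[11,0]->3
lane 11->11/4=2, 11 mod 4=3
i=0  r:2+0->2  c:2·3+0->6
row: 3 vs 2

buggy=3 correct=2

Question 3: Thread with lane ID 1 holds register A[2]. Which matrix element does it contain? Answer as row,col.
8,2

1: G=0,T=1
[2] (0+8,1*2+0) = (8,2)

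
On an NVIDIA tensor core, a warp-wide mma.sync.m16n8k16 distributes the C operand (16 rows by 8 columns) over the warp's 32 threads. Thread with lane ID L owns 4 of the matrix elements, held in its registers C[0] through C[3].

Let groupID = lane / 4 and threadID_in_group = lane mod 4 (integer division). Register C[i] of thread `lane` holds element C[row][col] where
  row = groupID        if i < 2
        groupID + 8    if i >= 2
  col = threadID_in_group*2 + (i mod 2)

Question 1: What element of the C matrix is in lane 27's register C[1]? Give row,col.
6,7

lane 27->27/4=6, 27 mod 4=3
i=1  r:6+0->6  c:2·3+1->7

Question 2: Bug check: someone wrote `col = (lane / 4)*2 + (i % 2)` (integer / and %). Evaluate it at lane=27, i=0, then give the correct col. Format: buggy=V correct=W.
buggy=12 correct=6

`(lane / 4)*2 + (i % 2)`[27,0]->12
27: g=6,t=3
[0] (6+0,3*2+0) = (6,6)
col: 12 vs 6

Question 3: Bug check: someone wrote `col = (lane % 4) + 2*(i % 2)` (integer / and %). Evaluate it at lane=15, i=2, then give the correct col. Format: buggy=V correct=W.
`(lane % 4) + 2*(i % 2)`[15,2]=>3
lane 15: grp=3 (15/4), tig=3 (15%4)
i=2: r=3+8=11, c=3*2+0=6
col: 3 vs 6

buggy=3 correct=6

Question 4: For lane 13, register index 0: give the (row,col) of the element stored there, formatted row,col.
13: gid=3,tid=1
[0] (3+0,1*2+0) = (3,2)

3,2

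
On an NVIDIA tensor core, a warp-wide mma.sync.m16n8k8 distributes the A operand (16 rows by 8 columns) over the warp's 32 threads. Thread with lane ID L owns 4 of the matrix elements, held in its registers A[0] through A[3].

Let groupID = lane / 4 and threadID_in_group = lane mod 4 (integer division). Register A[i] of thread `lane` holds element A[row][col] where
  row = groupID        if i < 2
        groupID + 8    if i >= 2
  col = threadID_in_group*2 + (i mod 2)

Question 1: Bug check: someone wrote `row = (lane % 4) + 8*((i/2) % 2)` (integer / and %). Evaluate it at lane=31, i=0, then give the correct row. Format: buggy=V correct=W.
`(lane % 4) + 8*((i/2) % 2)`[31,0]->3
lane 31: gid=7 (31/4), tid=3 (31%4)
i=0: r=7+0=7, c=3*2+0=6
row: 3 vs 7

buggy=3 correct=7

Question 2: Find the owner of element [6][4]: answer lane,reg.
26,0

r=6->g=6,rb=0  c=4->t=2,b0=0
L=6*4+2=26  i=0*2+0=0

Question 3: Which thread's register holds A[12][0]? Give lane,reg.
16,2

r:12=>grp=4,rB=1  c:0=>tig=0,lo=0
L=4*4+0=16  i=1*2+0=2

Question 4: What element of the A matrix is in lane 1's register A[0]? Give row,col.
0,2

1: g=0,t=1
[0] (0+0,1*2+0) = (0,2)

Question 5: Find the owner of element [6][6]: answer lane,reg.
r=6⇒gr=6,Rb=0  c=6⇒th=3,odd=0
L=6*4+3=27  i=0*2+0=0

27,0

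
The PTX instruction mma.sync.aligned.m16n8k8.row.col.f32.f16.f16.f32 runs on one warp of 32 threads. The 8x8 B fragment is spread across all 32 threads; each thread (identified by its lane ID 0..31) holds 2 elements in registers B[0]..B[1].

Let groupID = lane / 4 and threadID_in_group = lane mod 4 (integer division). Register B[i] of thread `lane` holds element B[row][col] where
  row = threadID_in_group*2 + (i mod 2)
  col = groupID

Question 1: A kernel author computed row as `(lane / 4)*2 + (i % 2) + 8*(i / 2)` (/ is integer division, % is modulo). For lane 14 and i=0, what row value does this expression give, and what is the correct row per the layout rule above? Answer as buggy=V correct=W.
buggy=6 correct=4

`(lane / 4)*2 + (i % 2) + 8*(i / 2)`[14,0]->6
lane 14: g=3 (14/4), t=2 (14%4)
i=0: r=2*2+0=4, c=g=3
row: 6 vs 4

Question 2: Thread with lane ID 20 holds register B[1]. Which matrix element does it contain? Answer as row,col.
1,5

lane 20=>20/4=5, 20 mod 4=0
i=1  r:2·0+1=>1  c:5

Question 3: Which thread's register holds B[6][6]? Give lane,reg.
c=6→G=6  r=6→T=3,p=0
L=6*4+3=27  i=0=0

27,0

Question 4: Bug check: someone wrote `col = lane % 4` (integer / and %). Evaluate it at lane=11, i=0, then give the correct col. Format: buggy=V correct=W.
buggy=3 correct=2

`lane % 4`[11,0]→3
lane 11→11/4=2, 11 mod 4=3
i=0  r:2·3+0→6  c:2
col: 3 vs 2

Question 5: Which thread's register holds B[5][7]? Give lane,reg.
30,1

c:7=>grp=7  r:5=>tig=2,lo=1
L=7*4+2=30  i=1=1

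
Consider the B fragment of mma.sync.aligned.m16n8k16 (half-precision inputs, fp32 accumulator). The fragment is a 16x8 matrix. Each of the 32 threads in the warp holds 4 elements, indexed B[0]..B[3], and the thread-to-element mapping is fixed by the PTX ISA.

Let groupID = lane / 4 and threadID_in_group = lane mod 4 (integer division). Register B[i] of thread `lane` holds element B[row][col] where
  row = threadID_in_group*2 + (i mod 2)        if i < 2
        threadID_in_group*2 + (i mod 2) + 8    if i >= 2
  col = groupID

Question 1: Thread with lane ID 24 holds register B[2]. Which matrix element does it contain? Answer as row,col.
8,6

lane 24⇒24/4=6, 24 mod 4=0
i=2  r:2·0+0+8⇒8  c:6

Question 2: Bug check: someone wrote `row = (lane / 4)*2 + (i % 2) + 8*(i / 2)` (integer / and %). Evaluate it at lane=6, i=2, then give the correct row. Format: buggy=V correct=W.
buggy=10 correct=12

`(lane / 4)*2 + (i % 2) + 8*(i / 2)`[6,2]→10
6: G=1,T=2
[2] (2*2+0+8,1) = (12,1)
row: 10 vs 12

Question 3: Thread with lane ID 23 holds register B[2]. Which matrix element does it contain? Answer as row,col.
lane 23⇒23/4=5, 23 mod 4=3
i=2  r:2·3+0+8⇒14  c:5

14,5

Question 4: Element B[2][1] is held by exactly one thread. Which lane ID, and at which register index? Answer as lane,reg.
5,0

c=1→G=1  r=2→rhi=0,T=1,p=0
L=1*4+1=5  i=0*2+0=0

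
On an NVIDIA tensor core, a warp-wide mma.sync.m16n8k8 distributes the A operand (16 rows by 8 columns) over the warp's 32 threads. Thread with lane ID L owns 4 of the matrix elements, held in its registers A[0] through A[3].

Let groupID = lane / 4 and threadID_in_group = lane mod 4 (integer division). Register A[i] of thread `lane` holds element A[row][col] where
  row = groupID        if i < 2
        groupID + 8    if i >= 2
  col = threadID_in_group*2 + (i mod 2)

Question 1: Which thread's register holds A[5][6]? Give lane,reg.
r=5->g=5,rb=0  c=6->t=3,b0=0
L=5*4+3=23  i=0*2+0=0

23,0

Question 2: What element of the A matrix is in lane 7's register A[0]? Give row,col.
L=7→G=7>>2=1, T=7&3=3
[0]→row 1+0=1  col 3·2+0=6

1,6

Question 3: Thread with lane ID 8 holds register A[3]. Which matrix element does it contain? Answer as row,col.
L=8⇒gr=8>>2=2, th=8&3=0
[3]⇒row 2+8=10  col 0·2+1=1

10,1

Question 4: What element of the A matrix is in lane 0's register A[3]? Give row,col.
0: gid=0,tid=0
[3] (0+8,0*2+1) = (8,1)

8,1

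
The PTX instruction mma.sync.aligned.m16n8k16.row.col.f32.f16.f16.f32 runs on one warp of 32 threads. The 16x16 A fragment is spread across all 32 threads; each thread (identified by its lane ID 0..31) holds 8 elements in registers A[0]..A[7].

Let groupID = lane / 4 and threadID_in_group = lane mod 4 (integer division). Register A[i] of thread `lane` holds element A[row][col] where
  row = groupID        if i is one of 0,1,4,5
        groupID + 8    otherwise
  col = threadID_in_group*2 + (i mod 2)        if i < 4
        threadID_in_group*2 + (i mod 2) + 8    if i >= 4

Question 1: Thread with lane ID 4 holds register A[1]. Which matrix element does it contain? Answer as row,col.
4: gr=1,th=0
[1] (1+0,0*2+1+0) = (1,1)

1,1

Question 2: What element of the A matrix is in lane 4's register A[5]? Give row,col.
1,9

L=4->gid=4>>2=1, tid=4&3=0
[5]->row 1+0=1  col 0·2+1+8=9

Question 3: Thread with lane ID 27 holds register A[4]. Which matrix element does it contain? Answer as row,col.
6,14

27: grp=6,tig=3
[4] (6+0,3*2+0+8) = (6,14)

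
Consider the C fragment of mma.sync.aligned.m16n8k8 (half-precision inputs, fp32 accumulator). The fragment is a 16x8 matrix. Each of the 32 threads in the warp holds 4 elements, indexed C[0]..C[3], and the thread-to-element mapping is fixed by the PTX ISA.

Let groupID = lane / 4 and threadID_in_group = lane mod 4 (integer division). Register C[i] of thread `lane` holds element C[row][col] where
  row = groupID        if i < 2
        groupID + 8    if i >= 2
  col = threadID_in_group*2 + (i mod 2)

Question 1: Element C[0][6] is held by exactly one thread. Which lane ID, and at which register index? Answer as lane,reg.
3,0

r=0⇒gr=0,Rb=0  c=6⇒th=3,odd=0
L=0*4+3=3  i=0*2+0=0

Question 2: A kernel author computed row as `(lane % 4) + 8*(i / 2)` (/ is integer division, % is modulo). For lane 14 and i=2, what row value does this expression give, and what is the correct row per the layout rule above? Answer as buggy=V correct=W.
buggy=10 correct=11

`(lane % 4) + 8*(i / 2)`[14,2]->10
14: g=3,t=2
[2] (3+8,2*2+0) = (11,4)
row: 10 vs 11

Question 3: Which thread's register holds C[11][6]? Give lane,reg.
15,2

r=11⇒gr=3,Rb=1  c=6⇒th=3,odd=0
L=3*4+3=15  i=1*2+0=2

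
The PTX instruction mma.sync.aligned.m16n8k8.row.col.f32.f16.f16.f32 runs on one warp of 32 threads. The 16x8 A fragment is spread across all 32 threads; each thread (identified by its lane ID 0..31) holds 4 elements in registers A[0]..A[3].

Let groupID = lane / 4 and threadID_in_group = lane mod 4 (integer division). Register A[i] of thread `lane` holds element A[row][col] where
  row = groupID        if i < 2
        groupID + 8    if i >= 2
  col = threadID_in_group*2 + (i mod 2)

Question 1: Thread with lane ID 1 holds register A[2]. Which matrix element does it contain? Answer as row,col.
lane 1→1/4=0, 1 mod 4=1
i=2  r:0+8→8  c:2·1+0→2

8,2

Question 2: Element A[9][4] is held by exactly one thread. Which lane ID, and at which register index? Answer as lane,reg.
r=9→G=1,rhi=1  c=4→T=2,p=0
L=1*4+2=6  i=1*2+0=2

6,2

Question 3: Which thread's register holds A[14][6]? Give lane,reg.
r:14=>grp=6,rB=1  c:6=>tig=3,lo=0
L=6*4+3=27  i=1*2+0=2

27,2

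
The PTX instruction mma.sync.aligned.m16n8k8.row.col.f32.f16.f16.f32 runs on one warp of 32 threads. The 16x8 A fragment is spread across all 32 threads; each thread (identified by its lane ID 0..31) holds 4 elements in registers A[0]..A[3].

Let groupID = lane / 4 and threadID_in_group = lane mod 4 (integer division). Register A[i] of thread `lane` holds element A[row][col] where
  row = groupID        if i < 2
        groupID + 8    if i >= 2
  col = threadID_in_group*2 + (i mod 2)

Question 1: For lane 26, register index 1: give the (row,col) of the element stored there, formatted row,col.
26: grp=6,tig=2
[1] (6+0,2*2+1) = (6,5)

6,5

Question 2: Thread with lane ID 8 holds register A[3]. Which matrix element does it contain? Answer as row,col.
10,1

L=8→G=8>>2=2, T=8&3=0
[3]→row 2+8=10  col 0·2+1=1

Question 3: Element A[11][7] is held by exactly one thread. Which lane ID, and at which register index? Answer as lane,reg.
r=11->g=3,rb=1  c=7->t=3,b0=1
L=3*4+3=15  i=1*2+1=3

15,3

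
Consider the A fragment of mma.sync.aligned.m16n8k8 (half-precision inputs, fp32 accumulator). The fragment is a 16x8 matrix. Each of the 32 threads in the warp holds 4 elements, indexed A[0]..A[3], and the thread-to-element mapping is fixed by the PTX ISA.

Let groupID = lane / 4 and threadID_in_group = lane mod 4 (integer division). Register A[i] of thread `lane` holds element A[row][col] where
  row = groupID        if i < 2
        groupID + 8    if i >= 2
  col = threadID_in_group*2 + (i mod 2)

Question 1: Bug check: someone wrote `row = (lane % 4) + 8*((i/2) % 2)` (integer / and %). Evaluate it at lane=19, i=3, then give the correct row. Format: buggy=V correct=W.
`(lane % 4) + 8*((i/2) % 2)`[19,3]->11
L=19->gid=19>>2=4, tid=19&3=3
[3]->row 4+8=12  col 3·2+1=7
row: 11 vs 12

buggy=11 correct=12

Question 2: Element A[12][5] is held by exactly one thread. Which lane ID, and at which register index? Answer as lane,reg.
18,3

r:12=>grp=4,rB=1  c:5=>tig=2,lo=1
L=4*4+2=18  i=1*2+1=3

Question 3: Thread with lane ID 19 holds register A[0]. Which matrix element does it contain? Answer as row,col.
lane 19: G=4 (19/4), T=3 (19%4)
i=0: r=4+0=4, c=3*2+0=6

4,6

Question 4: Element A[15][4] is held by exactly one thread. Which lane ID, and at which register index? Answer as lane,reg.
r:15=>grp=7,rB=1  c:4=>tig=2,lo=0
L=7*4+2=30  i=1*2+0=2

30,2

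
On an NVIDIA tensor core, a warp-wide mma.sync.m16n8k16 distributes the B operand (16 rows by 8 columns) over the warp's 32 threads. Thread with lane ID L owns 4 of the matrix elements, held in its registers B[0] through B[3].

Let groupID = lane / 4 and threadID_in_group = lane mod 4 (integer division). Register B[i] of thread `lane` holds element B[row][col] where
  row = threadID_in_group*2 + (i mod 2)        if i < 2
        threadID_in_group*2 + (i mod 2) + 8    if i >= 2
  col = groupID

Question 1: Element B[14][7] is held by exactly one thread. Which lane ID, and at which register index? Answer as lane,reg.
c: 7->gid=7  r: 14->r8=1,tid=3,i&1=0
L=7*4+3=31  i=1*2+0=2

31,2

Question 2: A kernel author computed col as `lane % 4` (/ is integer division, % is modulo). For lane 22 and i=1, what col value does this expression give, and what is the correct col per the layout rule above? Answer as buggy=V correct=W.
`lane % 4`[22,1]⇒2
lane 22⇒22/4=5, 22 mod 4=2
i=1  r:2·2+1+0⇒5  c:5
col: 2 vs 5

buggy=2 correct=5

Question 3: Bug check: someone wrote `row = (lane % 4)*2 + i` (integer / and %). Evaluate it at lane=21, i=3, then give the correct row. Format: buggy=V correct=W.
buggy=5 correct=11

`(lane % 4)*2 + i`[21,3]→5
L=21→G=21>>2=5, T=21&3=1
[3]→row 1·2+1+8=11  col G=5
row: 5 vs 11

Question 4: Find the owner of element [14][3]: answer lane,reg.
c: 3->gid=3  r: 14->r8=1,tid=3,i&1=0
L=3*4+3=15  i=1*2+0=2

15,2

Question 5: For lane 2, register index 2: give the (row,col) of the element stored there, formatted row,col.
2: gr=0,th=2
[2] (2*2+0+8,0) = (12,0)

12,0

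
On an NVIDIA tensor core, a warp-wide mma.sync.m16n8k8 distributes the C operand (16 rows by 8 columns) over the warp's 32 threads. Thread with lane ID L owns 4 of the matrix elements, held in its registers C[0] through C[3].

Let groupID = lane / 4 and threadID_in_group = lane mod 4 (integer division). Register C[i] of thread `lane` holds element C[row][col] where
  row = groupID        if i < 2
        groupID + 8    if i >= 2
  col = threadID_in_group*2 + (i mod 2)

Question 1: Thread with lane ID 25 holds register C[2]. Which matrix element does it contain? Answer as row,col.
25: g=6,t=1
[2] (6+8,1*2+0) = (14,2)

14,2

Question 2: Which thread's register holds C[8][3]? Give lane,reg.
1,3

r: 8->gid=0,r8=1  c: 3->tid=1,i&1=1
L=0*4+1=1  i=1*2+1=3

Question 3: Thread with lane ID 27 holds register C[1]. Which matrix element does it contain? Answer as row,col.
L=27→G=27>>2=6, T=27&3=3
[1]→row 6+0=6  col 3·2+1=7

6,7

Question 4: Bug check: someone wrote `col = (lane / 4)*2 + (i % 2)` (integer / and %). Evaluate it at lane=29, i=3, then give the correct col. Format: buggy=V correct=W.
`(lane / 4)*2 + (i % 2)`[29,3]->15
29: g=7,t=1
[3] (7+8,1*2+1) = (15,3)
col: 15 vs 3

buggy=15 correct=3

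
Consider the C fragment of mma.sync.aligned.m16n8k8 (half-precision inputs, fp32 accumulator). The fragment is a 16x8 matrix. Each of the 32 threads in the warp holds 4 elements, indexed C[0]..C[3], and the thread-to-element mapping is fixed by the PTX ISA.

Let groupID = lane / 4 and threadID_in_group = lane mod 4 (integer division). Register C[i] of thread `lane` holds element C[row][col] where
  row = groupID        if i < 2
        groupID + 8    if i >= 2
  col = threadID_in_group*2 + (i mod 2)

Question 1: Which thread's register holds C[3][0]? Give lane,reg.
r=3⇒gr=3,Rb=0  c=0⇒th=0,odd=0
L=3*4+0=12  i=0*2+0=0

12,0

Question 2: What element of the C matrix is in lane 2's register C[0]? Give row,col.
0,4

2: grp=0,tig=2
[0] (0+0,2*2+0) = (0,4)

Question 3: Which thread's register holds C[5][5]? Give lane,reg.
r:5=>grp=5,rB=0  c:5=>tig=2,lo=1
L=5*4+2=22  i=0*2+1=1

22,1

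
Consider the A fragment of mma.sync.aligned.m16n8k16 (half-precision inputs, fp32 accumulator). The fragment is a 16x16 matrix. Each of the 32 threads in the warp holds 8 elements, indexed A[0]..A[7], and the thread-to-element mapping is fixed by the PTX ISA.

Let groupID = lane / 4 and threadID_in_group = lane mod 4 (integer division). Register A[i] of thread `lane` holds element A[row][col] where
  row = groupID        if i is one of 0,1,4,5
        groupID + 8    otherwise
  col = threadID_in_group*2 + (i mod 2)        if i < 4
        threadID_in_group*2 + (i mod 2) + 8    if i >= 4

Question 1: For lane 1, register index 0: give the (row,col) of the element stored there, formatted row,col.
lane 1: grp=0 (1/4), tig=1 (1%4)
i=0: r=0+0=0, c=1*2+0+0=2

0,2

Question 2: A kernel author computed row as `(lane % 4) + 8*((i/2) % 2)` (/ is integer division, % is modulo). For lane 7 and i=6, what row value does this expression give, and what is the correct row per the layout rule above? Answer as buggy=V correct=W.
`(lane % 4) + 8*((i/2) % 2)`[7,6]->11
L=7->g=7>>2=1, t=7&3=3
[6]->row 1+8=9  col 3·2+0+8=14
row: 11 vs 9

buggy=11 correct=9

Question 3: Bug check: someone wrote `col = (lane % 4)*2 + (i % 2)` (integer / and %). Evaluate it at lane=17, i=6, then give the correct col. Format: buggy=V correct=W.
buggy=2 correct=10

`(lane % 4)*2 + (i % 2)`[17,6]->2
L=17->gid=17>>2=4, tid=17&3=1
[6]->row 4+8=12  col 1·2+0+8=10
col: 2 vs 10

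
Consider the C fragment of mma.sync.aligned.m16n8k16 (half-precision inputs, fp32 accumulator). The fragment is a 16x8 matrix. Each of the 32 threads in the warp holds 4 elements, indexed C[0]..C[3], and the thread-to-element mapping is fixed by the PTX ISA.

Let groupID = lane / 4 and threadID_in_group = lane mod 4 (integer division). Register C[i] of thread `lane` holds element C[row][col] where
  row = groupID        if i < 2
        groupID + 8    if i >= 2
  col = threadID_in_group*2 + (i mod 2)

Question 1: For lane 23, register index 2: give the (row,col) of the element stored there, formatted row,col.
L=23→G=23>>2=5, T=23&3=3
[2]→row 5+8=13  col 3·2+0=6

13,6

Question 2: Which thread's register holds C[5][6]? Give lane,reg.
r=5→G=5,rhi=0  c=6→T=3,p=0
L=5*4+3=23  i=0*2+0=0

23,0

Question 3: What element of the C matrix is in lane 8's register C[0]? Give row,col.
2,0

lane 8: G=2 (8/4), T=0 (8%4)
i=0: r=2+0=2, c=0*2+0=0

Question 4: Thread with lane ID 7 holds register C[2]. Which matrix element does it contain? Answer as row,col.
9,6

L=7→G=7>>2=1, T=7&3=3
[2]→row 1+8=9  col 3·2+0=6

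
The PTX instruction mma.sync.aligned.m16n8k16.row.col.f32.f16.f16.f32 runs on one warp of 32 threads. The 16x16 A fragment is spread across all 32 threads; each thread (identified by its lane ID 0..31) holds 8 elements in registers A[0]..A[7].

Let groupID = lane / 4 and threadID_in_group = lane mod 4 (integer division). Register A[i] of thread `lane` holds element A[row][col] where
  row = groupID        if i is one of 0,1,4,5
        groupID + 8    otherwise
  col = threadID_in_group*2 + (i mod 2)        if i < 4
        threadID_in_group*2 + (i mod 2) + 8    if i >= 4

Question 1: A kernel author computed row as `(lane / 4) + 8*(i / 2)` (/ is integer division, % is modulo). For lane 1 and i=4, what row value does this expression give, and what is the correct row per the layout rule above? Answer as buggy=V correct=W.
buggy=16 correct=0

`(lane / 4) + 8*(i / 2)`[1,4]=>16
lane 1=>1/4=0, 1 mod 4=1
i=4  r:0+0=>0  c:2·1+0+8=>10
row: 16 vs 0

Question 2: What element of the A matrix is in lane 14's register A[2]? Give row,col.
11,4

lane 14=>14/4=3, 14 mod 4=2
i=2  r:3+8=>11  c:2·2+0+0=>4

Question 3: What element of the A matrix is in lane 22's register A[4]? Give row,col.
L=22⇒gr=22>>2=5, th=22&3=2
[4]⇒row 5+0=5  col 2·2+0+8=12

5,12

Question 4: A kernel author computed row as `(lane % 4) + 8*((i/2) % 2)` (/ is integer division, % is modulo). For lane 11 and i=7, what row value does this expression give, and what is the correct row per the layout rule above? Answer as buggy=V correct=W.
`(lane % 4) + 8*((i/2) % 2)`[11,7]->11
L=11->g=11>>2=2, t=11&3=3
[7]->row 2+8=10  col 3·2+1+8=15
row: 11 vs 10

buggy=11 correct=10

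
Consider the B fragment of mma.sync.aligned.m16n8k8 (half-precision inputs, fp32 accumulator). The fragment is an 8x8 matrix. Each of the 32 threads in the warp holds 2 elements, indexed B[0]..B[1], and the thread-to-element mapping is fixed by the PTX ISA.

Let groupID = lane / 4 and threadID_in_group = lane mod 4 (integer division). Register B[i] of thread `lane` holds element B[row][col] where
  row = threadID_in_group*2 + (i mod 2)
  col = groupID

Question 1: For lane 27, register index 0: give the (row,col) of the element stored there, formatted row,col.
6,6

lane 27: gr=6 (27/4), th=3 (27%4)
i=0: r=3*2+0=6, c=gr=6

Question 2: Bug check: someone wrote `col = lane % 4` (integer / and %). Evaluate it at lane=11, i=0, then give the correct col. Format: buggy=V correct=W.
`lane % 4`[11,0]→3
lane 11→11/4=2, 11 mod 4=3
i=0  r:2·3+0→6  c:2
col: 3 vs 2

buggy=3 correct=2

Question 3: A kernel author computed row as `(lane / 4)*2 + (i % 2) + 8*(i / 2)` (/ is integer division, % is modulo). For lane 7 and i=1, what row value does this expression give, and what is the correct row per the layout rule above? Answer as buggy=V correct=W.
`(lane / 4)*2 + (i % 2) + 8*(i / 2)`[7,1]->3
L=7->g=7>>2=1, t=7&3=3
[1]->row 3·2+1=7  col g=1
row: 3 vs 7

buggy=3 correct=7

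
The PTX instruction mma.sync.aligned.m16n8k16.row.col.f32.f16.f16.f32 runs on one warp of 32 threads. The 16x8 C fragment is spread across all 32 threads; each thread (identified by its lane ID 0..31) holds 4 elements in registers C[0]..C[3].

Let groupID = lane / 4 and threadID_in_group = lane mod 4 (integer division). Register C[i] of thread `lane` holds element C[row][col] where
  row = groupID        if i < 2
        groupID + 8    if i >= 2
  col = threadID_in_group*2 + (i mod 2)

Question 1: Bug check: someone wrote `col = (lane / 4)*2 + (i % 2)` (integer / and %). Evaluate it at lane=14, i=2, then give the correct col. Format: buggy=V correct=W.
`(lane / 4)*2 + (i % 2)`[14,2]->6
14: gid=3,tid=2
[2] (3+8,2*2+0) = (11,4)
col: 6 vs 4

buggy=6 correct=4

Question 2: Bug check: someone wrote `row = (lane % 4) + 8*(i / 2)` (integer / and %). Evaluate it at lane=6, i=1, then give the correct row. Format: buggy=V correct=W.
buggy=2 correct=1

`(lane % 4) + 8*(i / 2)`[6,1]→2
lane 6: G=1 (6/4), T=2 (6%4)
i=1: r=1+0=1, c=2*2+1=5
row: 2 vs 1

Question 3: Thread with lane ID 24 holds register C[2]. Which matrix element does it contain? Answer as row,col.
14,0

lane 24->24/4=6, 24 mod 4=0
i=2  r:6+8->14  c:2·0+0->0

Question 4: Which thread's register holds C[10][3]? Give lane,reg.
r=10->g=2,rb=1  c=3->t=1,b0=1
L=2*4+1=9  i=1*2+1=3

9,3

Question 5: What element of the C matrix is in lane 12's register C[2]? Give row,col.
11,0

12: G=3,T=0
[2] (3+8,0*2+0) = (11,0)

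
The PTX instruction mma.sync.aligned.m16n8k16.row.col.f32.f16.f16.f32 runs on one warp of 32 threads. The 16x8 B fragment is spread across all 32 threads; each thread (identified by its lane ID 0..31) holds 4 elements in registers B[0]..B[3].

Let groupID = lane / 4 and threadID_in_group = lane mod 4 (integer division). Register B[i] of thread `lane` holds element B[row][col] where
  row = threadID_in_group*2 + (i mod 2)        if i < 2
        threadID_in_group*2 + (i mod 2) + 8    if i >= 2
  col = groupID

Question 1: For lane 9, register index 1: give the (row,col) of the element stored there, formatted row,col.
L=9=>grp=9>>2=2, tig=9&3=1
[1]=>row 1·2+1+0=3  col grp=2

3,2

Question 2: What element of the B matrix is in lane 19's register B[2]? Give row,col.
14,4

lane 19⇒19/4=4, 19 mod 4=3
i=2  r:2·3+0+8⇒14  c:4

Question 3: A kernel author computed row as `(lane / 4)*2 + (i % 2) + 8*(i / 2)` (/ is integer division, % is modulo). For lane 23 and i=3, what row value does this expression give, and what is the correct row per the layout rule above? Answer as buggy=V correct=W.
buggy=19 correct=15

`(lane / 4)*2 + (i % 2) + 8*(i / 2)`[23,3]->19
lane 23->23/4=5, 23 mod 4=3
i=3  r:2·3+1+8->15  c:5
row: 19 vs 15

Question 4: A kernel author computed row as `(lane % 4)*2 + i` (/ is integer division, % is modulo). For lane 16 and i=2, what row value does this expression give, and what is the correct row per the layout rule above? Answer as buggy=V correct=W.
`(lane % 4)*2 + i`[16,2]->2
L=16->g=16>>2=4, t=16&3=0
[2]->row 0·2+0+8=8  col g=4
row: 2 vs 8

buggy=2 correct=8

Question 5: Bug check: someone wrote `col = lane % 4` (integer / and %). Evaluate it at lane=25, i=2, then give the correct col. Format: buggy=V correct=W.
buggy=1 correct=6

`lane % 4`[25,2]⇒1
lane 25⇒25/4=6, 25 mod 4=1
i=2  r:2·1+0+8⇒10  c:6
col: 1 vs 6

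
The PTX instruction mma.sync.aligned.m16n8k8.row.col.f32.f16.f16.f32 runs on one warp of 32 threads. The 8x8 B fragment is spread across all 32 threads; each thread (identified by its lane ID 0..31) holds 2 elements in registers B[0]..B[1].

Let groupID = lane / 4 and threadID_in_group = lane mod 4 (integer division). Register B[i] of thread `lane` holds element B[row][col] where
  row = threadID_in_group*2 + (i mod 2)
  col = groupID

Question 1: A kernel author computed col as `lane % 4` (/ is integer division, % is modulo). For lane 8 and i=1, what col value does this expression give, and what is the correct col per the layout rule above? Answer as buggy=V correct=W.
buggy=0 correct=2

`lane % 4`[8,1]=>0
lane 8: grp=2 (8/4), tig=0 (8%4)
i=1: r=0*2+1=1, c=grp=2
col: 0 vs 2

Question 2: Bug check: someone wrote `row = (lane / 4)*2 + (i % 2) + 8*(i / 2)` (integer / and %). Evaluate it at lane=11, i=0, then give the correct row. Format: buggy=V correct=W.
`(lane / 4)*2 + (i % 2) + 8*(i / 2)`[11,0]⇒4
11: gr=2,th=3
[0] (3*2+0,2) = (6,2)
row: 4 vs 6

buggy=4 correct=6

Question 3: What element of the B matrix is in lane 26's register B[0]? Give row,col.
4,6

L=26=>grp=26>>2=6, tig=26&3=2
[0]=>row 2·2+0=4  col grp=6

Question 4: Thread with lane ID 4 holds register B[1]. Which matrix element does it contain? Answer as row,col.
4: G=1,T=0
[1] (0*2+1,1) = (1,1)

1,1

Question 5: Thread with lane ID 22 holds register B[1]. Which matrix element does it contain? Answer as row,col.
5,5

lane 22->22/4=5, 22 mod 4=2
i=1  r:2·2+1->5  c:5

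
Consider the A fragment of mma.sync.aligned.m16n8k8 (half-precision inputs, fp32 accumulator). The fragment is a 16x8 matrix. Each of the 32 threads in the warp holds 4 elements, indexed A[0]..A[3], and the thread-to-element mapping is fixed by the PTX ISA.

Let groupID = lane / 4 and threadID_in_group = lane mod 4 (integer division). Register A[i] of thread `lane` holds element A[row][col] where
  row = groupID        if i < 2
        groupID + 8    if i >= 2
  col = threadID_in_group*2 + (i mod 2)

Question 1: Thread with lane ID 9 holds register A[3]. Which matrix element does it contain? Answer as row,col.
10,3

L=9=>grp=9>>2=2, tig=9&3=1
[3]=>row 2+8=10  col 1·2+1=3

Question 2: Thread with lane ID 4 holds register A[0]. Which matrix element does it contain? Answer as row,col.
4: g=1,t=0
[0] (1+0,0*2+0) = (1,0)

1,0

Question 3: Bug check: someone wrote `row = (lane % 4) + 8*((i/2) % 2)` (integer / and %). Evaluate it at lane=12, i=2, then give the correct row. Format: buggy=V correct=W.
buggy=8 correct=11

`(lane % 4) + 8*((i/2) % 2)`[12,2]=>8
L=12=>grp=12>>2=3, tig=12&3=0
[2]=>row 3+8=11  col 0·2+0=0
row: 8 vs 11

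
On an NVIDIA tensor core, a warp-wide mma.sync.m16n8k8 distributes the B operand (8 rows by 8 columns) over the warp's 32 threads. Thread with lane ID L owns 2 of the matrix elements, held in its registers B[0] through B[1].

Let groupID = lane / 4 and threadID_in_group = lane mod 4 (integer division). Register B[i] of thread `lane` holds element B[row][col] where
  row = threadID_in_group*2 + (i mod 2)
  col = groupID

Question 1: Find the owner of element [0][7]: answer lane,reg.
c:7=>grp=7  r:0=>tig=0,lo=0
L=7*4+0=28  i=0=0

28,0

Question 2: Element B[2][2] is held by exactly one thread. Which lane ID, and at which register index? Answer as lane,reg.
c=2->g=2  r=2->t=1,b0=0
L=2*4+1=9  i=0=0

9,0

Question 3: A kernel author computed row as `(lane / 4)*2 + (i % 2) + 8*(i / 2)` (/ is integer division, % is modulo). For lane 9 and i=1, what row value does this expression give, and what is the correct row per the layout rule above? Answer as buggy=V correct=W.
buggy=5 correct=3

`(lane / 4)*2 + (i % 2) + 8*(i / 2)`[9,1]⇒5
lane 9: gr=2 (9/4), th=1 (9%4)
i=1: r=1*2+1=3, c=gr=2
row: 5 vs 3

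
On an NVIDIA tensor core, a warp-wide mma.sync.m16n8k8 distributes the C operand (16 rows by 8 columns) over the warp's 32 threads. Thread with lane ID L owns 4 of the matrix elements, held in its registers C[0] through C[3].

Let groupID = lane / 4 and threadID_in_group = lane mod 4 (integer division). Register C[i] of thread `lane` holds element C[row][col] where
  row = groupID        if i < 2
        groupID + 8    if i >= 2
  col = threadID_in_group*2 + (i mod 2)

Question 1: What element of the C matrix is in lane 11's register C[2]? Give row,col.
L=11->gid=11>>2=2, tid=11&3=3
[2]->row 2+8=10  col 3·2+0=6

10,6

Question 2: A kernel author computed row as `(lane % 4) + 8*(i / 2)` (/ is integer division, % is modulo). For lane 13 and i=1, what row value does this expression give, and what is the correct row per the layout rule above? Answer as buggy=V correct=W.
buggy=1 correct=3

`(lane % 4) + 8*(i / 2)`[13,1]->1
13: gid=3,tid=1
[1] (3+0,1*2+1) = (3,3)
row: 1 vs 3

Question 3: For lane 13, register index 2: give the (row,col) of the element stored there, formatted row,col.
11,2

L=13⇒gr=13>>2=3, th=13&3=1
[2]⇒row 3+8=11  col 1·2+0=2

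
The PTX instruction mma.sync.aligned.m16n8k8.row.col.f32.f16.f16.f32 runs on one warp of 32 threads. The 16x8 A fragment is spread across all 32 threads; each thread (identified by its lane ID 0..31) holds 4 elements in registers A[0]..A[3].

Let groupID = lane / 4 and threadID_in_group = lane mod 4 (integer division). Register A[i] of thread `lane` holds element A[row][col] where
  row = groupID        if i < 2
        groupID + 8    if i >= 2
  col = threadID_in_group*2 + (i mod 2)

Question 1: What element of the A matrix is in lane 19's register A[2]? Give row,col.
12,6

L=19->g=19>>2=4, t=19&3=3
[2]->row 4+8=12  col 3·2+0=6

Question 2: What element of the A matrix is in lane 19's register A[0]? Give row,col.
4,6

lane 19: grp=4 (19/4), tig=3 (19%4)
i=0: r=4+0=4, c=3*2+0=6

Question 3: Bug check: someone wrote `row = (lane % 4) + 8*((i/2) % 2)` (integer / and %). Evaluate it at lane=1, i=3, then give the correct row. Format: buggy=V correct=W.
`(lane % 4) + 8*((i/2) % 2)`[1,3]->9
lane 1->1/4=0, 1 mod 4=1
i=3  r:0+8->8  c:2·1+1->3
row: 9 vs 8

buggy=9 correct=8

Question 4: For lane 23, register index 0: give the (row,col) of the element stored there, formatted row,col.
lane 23→23/4=5, 23 mod 4=3
i=0  r:5+0→5  c:2·3+0→6

5,6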